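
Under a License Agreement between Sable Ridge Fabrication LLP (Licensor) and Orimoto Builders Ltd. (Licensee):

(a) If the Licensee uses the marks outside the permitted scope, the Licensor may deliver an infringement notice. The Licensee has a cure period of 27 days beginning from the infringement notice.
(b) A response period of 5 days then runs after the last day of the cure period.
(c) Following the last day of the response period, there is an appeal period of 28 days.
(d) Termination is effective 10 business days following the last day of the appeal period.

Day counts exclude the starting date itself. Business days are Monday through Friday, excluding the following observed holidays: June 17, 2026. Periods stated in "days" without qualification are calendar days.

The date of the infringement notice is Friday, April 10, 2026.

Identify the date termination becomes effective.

Adding 27 calendar days to April 10, 2026 gives May 7, 2026, which is the last day of the cure period.
The last day of the response period: May 7, 2026 + 5 days = May 12, 2026.
The last day of the appeal period: 28 calendar days after May 12, 2026 is June 9, 2026.
From Tuesday, June 9, 2026, 10 business days (Jun 10, Jun 11, Jun 12, Jun 15, Jun 16, Jun 18, Jun 19, Jun 22, Jun 23, Jun 24, skipping weekends and the listed holiday on Jun 17) brings us to Wednesday, June 24, 2026, which is the date termination becomes effective.

June 24, 2026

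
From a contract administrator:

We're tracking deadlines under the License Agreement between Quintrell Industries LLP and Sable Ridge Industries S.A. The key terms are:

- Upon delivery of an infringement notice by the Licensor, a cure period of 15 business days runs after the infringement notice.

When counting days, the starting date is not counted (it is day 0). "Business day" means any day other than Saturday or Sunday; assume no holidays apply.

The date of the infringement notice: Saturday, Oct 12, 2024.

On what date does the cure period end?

Nov 1, 2024

The last day of the cure period: 15 business days after Saturday, Oct 12, 2024, skipping weekends — Oct 14, Oct 15, Oct 16, Oct 17, …, Oct 30, Oct 31, Nov 1 — lands on Friday, Nov 1, 2024.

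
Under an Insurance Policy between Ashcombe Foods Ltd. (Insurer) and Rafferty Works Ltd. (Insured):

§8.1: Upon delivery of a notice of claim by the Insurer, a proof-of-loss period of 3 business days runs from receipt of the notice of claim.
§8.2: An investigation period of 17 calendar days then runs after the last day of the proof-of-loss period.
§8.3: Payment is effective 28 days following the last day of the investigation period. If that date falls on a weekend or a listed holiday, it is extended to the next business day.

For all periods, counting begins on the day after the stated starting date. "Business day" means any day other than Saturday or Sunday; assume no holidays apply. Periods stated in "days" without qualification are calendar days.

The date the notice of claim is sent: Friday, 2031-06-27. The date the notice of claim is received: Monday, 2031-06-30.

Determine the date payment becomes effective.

2031-08-18

The last day of the proof-of-loss period: 3 business days after Monday, 2031-06-30, skipping weekends — Jul 1, Jul 2, Jul 3 — lands on Thursday, 2031-07-03.
The last day of the investigation period: 17 calendar days after 2031-07-03 is 2031-07-20.
The date payment becomes effective: 28 calendar days after 2031-07-20 is 2031-08-17. That falls on a Sunday, so it rolls to the next business day, Monday, 2031-08-18.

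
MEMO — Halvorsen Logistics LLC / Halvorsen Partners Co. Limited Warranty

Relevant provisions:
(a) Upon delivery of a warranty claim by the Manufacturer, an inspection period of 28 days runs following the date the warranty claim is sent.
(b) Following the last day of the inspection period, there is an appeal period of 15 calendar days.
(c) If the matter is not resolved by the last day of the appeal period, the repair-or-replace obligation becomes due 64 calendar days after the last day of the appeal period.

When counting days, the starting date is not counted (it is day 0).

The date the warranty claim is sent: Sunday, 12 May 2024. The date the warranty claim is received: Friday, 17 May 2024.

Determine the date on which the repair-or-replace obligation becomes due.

Adding 28 calendar days to 12 May 2024 gives 9 June 2024, which is the last day of the inspection period.
The last day of the appeal period: 15 calendar days after 9 June 2024 is 24 June 2024.
The date on which the repair-or-replace obligation becomes due: 64 calendar days after 24 June 2024 is 27 August 2024.

27 August 2024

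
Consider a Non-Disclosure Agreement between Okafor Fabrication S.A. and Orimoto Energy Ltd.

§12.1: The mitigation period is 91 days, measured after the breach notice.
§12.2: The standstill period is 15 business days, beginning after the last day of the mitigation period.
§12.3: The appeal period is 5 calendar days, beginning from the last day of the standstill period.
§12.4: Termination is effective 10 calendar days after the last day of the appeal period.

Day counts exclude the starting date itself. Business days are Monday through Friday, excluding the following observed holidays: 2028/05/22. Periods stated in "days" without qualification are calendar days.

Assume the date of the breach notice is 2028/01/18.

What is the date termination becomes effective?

2028/05/24

Adding 91 calendar days to 2028/01/18 gives 2028/04/18, which is the last day of the mitigation period.
From Tuesday, 2028/04/18, 15 business days (Apr 19, Apr 20, Apr 21, Apr 24, …, May 5, May 8, May 9, skipping weekends) brings us to Tuesday, 2028/05/09, which is the last day of the standstill period.
The last day of the appeal period: 2028/05/09 + 5 days = 2028/05/14.
Adding 10 calendar days to 2028/05/14 gives 2028/05/24, which is the date termination becomes effective.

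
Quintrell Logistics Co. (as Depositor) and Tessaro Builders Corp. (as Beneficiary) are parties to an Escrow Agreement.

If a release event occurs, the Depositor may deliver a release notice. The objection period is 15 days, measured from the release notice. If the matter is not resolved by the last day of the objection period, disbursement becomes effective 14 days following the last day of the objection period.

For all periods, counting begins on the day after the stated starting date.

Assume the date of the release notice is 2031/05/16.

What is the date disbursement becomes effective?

The last day of the objection period: 15 calendar days after 2031/05/16 is 2031/05/31.
The date disbursement becomes effective: 2031/05/31 + 14 days = 2031/06/14.

2031/06/14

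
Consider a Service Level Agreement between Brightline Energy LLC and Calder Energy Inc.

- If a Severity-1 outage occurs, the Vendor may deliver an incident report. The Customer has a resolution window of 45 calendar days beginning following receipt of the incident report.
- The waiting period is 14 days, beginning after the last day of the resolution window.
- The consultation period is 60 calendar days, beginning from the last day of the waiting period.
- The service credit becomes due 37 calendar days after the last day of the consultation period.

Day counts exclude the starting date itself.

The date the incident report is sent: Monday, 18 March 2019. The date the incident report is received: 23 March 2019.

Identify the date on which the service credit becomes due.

26 August 2019

Adding 45 calendar days to 23 March 2019 gives 7 May 2019, which is the last day of the resolution window.
The last day of the waiting period: 14 calendar days after 7 May 2019 is 21 May 2019.
The last day of the consultation period: 60 calendar days after 21 May 2019 is 20 July 2019.
Adding 37 calendar days to 20 July 2019 gives 26 August 2019, which is the date on which the service credit becomes due.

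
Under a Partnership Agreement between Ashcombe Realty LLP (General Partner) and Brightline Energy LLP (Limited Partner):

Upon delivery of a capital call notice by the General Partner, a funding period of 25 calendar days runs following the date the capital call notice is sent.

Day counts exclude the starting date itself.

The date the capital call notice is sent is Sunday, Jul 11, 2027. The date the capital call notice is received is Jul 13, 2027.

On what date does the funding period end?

Aug 5, 2027

The last day of the funding period: 25 calendar days after Jul 11, 2027 is Aug 5, 2027.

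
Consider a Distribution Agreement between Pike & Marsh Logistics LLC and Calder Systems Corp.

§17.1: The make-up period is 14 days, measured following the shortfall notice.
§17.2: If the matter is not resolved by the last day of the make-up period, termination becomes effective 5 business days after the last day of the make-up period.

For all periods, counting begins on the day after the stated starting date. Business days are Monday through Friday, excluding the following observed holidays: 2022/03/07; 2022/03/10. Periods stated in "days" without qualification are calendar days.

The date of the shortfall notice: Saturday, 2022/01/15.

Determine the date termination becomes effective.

2022/02/04

The last day of the make-up period: 2022/01/15 + 14 days = 2022/01/29.
The date termination becomes effective: counting 5 business days from Saturday, 2022/01/29 (Jan 31, Feb 1, Feb 2, Feb 3, Feb 4, skipping weekends) reaches Friday, 2022/02/04.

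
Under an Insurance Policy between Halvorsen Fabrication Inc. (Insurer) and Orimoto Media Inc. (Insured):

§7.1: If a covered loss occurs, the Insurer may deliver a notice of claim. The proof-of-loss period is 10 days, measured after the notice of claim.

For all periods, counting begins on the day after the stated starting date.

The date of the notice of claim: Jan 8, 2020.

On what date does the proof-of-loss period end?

Jan 18, 2020

The last day of the proof-of-loss period: Jan 8, 2020 + 10 days = Jan 18, 2020.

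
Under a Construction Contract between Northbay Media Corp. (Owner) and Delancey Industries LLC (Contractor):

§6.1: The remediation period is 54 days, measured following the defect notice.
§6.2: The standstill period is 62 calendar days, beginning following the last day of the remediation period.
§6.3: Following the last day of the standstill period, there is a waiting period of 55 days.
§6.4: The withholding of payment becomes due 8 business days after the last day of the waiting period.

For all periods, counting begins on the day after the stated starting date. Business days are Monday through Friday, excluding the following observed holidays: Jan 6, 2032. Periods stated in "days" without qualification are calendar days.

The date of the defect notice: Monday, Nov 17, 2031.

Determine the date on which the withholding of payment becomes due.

The last day of the remediation period: 54 calendar days after Nov 17, 2031 is Jan 10, 2032.
The last day of the standstill period: Jan 10, 2032 + 62 days = Mar 12, 2032.
Adding 55 calendar days to Mar 12, 2032 gives May 6, 2032, which is the last day of the waiting period.
The date on which the withholding of payment becomes due: counting 8 business days from Thursday, May 6, 2032 (May 7, May 10, May 11, May 12, May 13, May 14, May 17, May 18, skipping weekends) reaches Tuesday, May 18, 2032.

May 18, 2032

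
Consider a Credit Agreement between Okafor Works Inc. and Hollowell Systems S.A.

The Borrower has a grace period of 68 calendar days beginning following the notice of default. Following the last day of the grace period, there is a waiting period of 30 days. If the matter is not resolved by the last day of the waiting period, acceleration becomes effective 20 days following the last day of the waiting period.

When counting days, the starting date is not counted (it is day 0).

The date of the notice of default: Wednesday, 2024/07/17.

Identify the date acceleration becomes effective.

The last day of the grace period: 2024/07/17 + 68 days = 2024/09/23.
The last day of the waiting period: 2024/09/23 + 30 days = 2024/10/23.
Adding 20 calendar days to 2024/10/23 gives 2024/11/12, which is the date acceleration becomes effective.

2024/11/12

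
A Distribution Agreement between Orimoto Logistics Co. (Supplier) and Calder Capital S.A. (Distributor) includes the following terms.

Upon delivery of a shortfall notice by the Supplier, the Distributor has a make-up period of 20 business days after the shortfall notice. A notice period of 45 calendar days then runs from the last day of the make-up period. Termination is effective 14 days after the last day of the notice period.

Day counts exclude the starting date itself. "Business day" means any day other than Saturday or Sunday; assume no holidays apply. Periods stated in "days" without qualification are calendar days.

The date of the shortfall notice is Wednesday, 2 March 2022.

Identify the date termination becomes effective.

28 May 2022

The last day of the make-up period: 20 business days after Wednesday, 2 March 2022, skipping weekends — Mar 3, Mar 4, Mar 7, Mar 8, …, Mar 28, Mar 29, Mar 30 — lands on Wednesday, 30 March 2022.
The last day of the notice period: 30 March 2022 + 45 days = 14 May 2022.
Adding 14 calendar days to 14 May 2022 gives 28 May 2022, which is the date termination becomes effective.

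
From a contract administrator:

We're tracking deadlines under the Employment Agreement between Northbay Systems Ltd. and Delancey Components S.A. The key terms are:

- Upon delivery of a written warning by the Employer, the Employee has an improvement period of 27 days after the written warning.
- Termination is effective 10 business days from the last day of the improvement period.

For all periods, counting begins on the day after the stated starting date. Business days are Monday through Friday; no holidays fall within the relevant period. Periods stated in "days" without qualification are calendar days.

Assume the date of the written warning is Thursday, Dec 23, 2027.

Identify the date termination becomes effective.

Feb 2, 2028

The last day of the improvement period: Dec 23, 2027 + 27 days = Jan 19, 2028.
The date termination becomes effective: counting 10 business days from Wednesday, Jan 19, 2028 (Jan 20, Jan 21, Jan 24, Jan 25, Jan 26, Jan 27, Jan 28, Jan 31, Feb 1, Feb 2, skipping weekends) reaches Wednesday, Feb 2, 2028.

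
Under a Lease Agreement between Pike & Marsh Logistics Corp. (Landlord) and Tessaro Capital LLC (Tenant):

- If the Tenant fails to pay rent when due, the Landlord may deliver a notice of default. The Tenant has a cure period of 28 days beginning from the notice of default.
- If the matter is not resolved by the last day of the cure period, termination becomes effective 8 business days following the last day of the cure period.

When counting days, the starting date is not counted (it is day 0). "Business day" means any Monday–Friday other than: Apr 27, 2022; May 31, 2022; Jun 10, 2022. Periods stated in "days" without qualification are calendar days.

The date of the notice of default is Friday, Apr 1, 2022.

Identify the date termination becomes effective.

May 11, 2022

Adding 28 calendar days to Apr 1, 2022 gives Apr 29, 2022, which is the last day of the cure period.
From Friday, Apr 29, 2022, 8 business days (May 2, May 3, May 4, May 5, May 6, May 9, May 10, May 11, skipping weekends) brings us to Wednesday, May 11, 2022, which is the date termination becomes effective.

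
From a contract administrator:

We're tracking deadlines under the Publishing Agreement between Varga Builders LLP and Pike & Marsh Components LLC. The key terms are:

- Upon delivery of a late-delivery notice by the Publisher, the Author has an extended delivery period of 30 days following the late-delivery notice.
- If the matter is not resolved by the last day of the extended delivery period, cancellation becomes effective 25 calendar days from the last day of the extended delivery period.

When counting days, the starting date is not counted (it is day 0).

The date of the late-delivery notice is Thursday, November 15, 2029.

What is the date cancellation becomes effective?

January 9, 2030

The last day of the extended delivery period: 30 calendar days after November 15, 2029 is December 15, 2029.
Adding 25 calendar days to December 15, 2029 gives January 9, 2030, which is the date cancellation becomes effective.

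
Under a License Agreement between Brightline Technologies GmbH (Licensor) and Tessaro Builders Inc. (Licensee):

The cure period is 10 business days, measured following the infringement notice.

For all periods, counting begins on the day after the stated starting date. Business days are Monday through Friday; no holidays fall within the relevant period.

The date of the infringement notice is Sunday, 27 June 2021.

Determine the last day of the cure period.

9 July 2021

The last day of the cure period: counting 10 business days from Sunday, 27 June 2021 (Jun 28, Jun 29, Jun 30, Jul 1, Jul 2, Jul 5, Jul 6, Jul 7, Jul 8, Jul 9, skipping weekends) reaches Friday, 9 July 2021.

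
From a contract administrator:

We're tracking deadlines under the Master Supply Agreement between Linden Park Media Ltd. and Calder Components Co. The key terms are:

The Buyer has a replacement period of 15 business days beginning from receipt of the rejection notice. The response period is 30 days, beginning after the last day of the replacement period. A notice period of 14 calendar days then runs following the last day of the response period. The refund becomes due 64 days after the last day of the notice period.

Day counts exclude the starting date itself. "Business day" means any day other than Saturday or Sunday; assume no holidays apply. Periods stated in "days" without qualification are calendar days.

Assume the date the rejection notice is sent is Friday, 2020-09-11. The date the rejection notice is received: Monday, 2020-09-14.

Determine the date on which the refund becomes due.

2021-01-21

The last day of the replacement period: counting 15 business days from Monday, 2020-09-14 (Sep 15, Sep 16, Sep 17, Sep 18, …, Oct 1, Oct 2, Oct 5, skipping weekends) reaches Monday, 2020-10-05.
Adding 30 calendar days to 2020-10-05 gives 2020-11-04, which is the last day of the response period.
The last day of the notice period: 14 calendar days after 2020-11-04 is 2020-11-18.
The date on which the refund becomes due: 64 calendar days after 2020-11-18 is 2021-01-21.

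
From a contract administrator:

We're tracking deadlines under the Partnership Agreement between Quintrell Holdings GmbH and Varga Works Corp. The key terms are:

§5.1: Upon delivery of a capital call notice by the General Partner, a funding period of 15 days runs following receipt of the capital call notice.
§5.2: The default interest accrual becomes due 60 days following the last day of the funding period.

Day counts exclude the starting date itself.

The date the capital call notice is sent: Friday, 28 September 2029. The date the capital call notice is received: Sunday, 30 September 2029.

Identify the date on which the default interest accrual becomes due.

14 December 2029

Adding 15 calendar days to 30 September 2029 gives 15 October 2029, which is the last day of the funding period.
Adding 60 calendar days to 15 October 2029 gives 14 December 2029, which is the date on which the default interest accrual becomes due.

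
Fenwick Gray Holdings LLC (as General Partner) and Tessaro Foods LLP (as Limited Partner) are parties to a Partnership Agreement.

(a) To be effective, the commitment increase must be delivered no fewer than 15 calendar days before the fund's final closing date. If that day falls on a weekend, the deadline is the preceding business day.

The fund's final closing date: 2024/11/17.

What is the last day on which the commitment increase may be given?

2024/11/17 minus 15 days is 2024/11/02. That is a Saturday, so the deadline moves back to Friday, 2024/11/01.

2024/11/01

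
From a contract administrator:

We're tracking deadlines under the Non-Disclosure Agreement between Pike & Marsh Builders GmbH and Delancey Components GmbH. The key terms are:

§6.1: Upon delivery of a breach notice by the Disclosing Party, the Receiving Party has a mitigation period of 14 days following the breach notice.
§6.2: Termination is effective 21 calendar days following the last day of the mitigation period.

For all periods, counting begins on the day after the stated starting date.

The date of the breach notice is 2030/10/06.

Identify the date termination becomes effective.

2030/11/10

The last day of the mitigation period: 14 calendar days after 2030/10/06 is 2030/10/20.
The date termination becomes effective: 21 calendar days after 2030/10/20 is 2030/11/10.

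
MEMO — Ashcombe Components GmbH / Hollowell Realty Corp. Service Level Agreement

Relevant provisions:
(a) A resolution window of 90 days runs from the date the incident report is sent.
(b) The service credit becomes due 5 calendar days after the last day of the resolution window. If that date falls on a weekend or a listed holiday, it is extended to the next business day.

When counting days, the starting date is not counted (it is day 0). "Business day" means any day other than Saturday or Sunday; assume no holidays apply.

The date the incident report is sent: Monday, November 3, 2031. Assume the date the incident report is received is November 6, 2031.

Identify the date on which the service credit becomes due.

February 6, 2032

The last day of the resolution window: November 3, 2031 + 90 days = February 1, 2032.
The date on which the service credit becomes due: February 1, 2032 + 5 days = February 6, 2032. February 6, 2032 is a Friday, so no roll-forward applies.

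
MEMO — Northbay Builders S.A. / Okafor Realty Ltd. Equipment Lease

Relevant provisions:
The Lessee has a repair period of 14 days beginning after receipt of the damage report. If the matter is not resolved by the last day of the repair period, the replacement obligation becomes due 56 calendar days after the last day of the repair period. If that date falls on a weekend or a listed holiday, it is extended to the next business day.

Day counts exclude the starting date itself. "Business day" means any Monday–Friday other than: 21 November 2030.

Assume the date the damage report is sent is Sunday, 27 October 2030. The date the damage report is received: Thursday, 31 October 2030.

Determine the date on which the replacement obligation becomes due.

The last day of the repair period: 14 calendar days after 31 October 2030 is 14 November 2030.
Adding 56 calendar days to 14 November 2030 gives 9 January 2031, which is the date on which the replacement obligation becomes due. 9 January 2031 is a Thursday and is not a listed holiday, so no roll-forward applies.

9 January 2031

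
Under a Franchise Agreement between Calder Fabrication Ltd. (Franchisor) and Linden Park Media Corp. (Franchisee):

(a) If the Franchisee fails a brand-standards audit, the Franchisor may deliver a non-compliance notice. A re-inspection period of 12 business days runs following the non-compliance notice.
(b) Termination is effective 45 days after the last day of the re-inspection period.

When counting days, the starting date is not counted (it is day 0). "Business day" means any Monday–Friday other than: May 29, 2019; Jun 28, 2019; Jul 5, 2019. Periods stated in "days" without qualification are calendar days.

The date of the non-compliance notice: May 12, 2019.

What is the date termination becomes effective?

The last day of the re-inspection period: 12 business days after Sunday, May 12, 2019, skipping weekends — May 13, May 14, May 15, May 16, …, May 24, May 27, May 28 — lands on Tuesday, May 28, 2019.
The date termination becomes effective: May 28, 2019 + 45 days = Jul 12, 2019.

Jul 12, 2019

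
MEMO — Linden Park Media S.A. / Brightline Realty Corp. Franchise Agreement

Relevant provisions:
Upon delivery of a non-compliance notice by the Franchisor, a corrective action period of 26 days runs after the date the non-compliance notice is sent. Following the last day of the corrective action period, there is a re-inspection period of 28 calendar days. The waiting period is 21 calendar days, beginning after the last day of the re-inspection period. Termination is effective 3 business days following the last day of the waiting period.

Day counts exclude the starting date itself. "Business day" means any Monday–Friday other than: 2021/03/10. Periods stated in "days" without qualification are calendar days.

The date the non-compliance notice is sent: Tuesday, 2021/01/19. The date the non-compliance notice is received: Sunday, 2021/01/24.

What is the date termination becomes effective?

Adding 26 calendar days to 2021/01/19 gives 2021/02/14, which is the last day of the corrective action period.
The last day of the re-inspection period: 2021/02/14 + 28 days = 2021/03/14.
The last day of the waiting period: 2021/03/14 + 21 days = 2021/04/04.
The date termination becomes effective: counting 3 business days from Sunday, 2021/04/04 (Apr 5, Apr 6, Apr 7, skipping weekends) reaches Wednesday, 2021/04/07.

2021/04/07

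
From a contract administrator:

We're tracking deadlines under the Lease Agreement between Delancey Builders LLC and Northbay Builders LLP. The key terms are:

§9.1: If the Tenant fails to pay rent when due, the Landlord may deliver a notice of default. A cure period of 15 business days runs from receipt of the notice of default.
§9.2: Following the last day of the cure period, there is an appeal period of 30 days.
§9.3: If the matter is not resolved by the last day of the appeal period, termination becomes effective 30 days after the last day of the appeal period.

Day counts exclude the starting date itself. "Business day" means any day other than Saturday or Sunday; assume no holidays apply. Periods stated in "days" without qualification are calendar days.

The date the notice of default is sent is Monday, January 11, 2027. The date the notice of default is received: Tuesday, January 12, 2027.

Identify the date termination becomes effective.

April 3, 2027

From Tuesday, January 12, 2027, 15 business days (Jan 13, Jan 14, Jan 15, Jan 18, …, Jan 29, Feb 1, Feb 2, skipping weekends) brings us to Tuesday, February 2, 2027, which is the last day of the cure period.
The last day of the appeal period: February 2, 2027 + 30 days = March 4, 2027.
The date termination becomes effective: 30 calendar days after March 4, 2027 is April 3, 2027.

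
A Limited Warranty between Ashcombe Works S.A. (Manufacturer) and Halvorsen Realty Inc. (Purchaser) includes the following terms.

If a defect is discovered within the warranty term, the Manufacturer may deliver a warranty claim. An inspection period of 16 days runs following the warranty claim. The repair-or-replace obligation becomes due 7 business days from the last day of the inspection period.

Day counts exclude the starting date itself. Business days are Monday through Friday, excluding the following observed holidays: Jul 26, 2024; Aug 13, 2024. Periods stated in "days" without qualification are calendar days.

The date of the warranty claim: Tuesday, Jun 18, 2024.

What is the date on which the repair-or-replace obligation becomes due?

The last day of the inspection period: 16 calendar days after Jun 18, 2024 is Jul 4, 2024.
The date on which the repair-or-replace obligation becomes due: counting 7 business days from Thursday, Jul 4, 2024 (Jul 5, Jul 8, Jul 9, Jul 10, Jul 11, Jul 12, Jul 15, skipping weekends) reaches Monday, Jul 15, 2024.

Jul 15, 2024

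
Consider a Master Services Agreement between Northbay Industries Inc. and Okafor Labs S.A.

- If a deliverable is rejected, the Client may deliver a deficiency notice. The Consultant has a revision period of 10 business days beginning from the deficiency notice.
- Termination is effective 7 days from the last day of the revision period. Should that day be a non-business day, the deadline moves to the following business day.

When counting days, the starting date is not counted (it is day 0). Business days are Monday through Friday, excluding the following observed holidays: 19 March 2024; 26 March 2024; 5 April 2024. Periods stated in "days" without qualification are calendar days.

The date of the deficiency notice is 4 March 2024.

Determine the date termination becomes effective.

From Monday, 4 March 2024, 10 business days (Mar 5, Mar 6, Mar 7, Mar 8, Mar 11, Mar 12, Mar 13, Mar 14, Mar 15, Mar 18, skipping weekends) brings us to Monday, 18 March 2024, which is the last day of the revision period.
The date termination becomes effective: 18 March 2024 + 7 days = 25 March 2024. 25 March 2024 is a Monday and is not a listed holiday, so no roll-forward applies.

25 March 2024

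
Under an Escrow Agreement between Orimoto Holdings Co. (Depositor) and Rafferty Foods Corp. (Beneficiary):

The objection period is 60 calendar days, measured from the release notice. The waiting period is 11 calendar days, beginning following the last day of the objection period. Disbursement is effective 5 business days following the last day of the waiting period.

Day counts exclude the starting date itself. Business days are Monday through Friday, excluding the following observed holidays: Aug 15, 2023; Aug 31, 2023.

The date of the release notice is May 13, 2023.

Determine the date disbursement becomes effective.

Jul 28, 2023

The last day of the objection period: May 13, 2023 + 60 days = Jul 12, 2023.
Adding 11 calendar days to Jul 12, 2023 gives Jul 23, 2023, which is the last day of the waiting period.
The date disbursement becomes effective: counting 5 business days from Sunday, Jul 23, 2023 (Jul 24, Jul 25, Jul 26, Jul 27, Jul 28, skipping weekends) reaches Friday, Jul 28, 2023.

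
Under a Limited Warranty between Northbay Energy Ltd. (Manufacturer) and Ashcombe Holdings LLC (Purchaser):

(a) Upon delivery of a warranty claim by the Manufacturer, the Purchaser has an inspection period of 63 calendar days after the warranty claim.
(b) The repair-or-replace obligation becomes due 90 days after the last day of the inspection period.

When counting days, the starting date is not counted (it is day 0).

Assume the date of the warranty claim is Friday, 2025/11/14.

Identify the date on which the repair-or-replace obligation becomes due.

The last day of the inspection period: 63 calendar days after 2025/11/14 is 2026/01/16.
Adding 90 calendar days to 2026/01/16 gives 2026/04/16, which is the date on which the repair-or-replace obligation becomes due.

2026/04/16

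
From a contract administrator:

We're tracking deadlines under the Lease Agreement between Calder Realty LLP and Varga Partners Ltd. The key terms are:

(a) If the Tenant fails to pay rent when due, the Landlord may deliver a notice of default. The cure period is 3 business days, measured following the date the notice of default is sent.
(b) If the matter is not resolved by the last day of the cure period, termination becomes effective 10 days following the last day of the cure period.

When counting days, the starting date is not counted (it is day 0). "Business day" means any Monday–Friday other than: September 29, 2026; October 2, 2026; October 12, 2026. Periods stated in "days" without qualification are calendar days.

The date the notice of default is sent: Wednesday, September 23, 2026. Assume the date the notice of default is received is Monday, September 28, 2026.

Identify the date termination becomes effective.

From Wednesday, September 23, 2026, 3 business days (Sep 24, Sep 25, Sep 28, skipping weekends) brings us to Monday, September 28, 2026, which is the last day of the cure period.
The date termination becomes effective: September 28, 2026 + 10 days = October 8, 2026.

October 8, 2026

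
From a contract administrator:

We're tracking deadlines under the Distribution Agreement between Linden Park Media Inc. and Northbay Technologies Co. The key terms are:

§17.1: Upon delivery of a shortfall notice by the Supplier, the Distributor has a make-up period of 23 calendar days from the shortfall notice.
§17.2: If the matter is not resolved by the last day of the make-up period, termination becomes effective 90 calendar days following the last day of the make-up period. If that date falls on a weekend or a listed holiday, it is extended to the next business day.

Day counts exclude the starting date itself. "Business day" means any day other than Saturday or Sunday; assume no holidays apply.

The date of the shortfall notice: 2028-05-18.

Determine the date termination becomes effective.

The last day of the make-up period: 23 calendar days after 2028-05-18 is 2028-06-10.
The date termination becomes effective: 2028-06-10 + 90 days = 2028-09-08. 2028-09-08 is a Friday, so no roll-forward applies.

2028-09-08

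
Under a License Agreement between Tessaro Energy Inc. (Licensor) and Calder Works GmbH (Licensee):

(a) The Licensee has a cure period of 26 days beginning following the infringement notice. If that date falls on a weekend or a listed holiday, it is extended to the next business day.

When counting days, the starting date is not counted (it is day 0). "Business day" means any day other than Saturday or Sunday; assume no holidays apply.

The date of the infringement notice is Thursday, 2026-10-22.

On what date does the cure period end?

Adding 26 calendar days to 2026-10-22 gives 2026-11-17, which is the last day of the cure period. 2026-11-17 is a Tuesday, so no roll-forward applies.

2026-11-17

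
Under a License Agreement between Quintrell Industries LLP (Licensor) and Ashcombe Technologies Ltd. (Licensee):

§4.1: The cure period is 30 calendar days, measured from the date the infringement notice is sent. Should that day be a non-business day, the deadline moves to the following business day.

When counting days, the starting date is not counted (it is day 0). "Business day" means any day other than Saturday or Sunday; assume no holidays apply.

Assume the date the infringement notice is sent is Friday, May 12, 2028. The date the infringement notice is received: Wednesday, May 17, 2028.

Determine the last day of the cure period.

The last day of the cure period: 30 calendar days after May 12, 2028 is June 11, 2028. That falls on a Sunday, so it rolls to the next business day, Monday, June 12, 2028.

June 12, 2028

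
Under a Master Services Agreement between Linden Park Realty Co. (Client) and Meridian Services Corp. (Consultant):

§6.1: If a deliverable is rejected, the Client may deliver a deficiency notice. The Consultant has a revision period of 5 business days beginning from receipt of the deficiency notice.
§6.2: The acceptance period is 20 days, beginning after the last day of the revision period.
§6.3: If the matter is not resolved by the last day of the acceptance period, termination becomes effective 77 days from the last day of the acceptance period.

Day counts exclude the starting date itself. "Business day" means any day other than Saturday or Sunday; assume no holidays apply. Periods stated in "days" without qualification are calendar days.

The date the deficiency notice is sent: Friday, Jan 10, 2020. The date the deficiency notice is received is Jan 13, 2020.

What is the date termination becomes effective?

The last day of the revision period: counting 5 business days from Monday, Jan 13, 2020 (Jan 14, Jan 15, Jan 16, Jan 17, Jan 20, skipping weekends) reaches Monday, Jan 20, 2020.
The last day of the acceptance period: 20 calendar days after Jan 20, 2020 is Feb 9, 2020.
The date termination becomes effective: Feb 9, 2020 + 77 days = Apr 26, 2020.

Apr 26, 2020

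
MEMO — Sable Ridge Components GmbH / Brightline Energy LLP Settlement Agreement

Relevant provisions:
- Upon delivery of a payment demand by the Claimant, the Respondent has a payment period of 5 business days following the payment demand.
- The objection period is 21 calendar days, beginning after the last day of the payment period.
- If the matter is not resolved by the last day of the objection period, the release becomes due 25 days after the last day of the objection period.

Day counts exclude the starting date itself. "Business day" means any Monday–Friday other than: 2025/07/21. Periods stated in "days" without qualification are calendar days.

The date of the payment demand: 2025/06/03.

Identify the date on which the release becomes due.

From Tuesday, 2025/06/03, 5 business days (Jun 4, Jun 5, Jun 6, Jun 9, Jun 10, skipping weekends) brings us to Tuesday, 2025/06/10, which is the last day of the payment period.
The last day of the objection period: 2025/06/10 + 21 days = 2025/07/01.
The date on which the release becomes due: 2025/07/01 + 25 days = 2025/07/26.

2025/07/26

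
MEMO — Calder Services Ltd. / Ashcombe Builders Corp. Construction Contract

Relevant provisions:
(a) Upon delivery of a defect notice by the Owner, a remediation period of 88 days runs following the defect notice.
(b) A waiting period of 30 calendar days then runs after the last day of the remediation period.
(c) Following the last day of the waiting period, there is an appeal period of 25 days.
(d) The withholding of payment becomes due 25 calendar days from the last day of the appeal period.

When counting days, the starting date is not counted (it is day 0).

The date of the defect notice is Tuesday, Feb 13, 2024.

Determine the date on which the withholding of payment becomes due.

The last day of the remediation period: Feb 13, 2024 + 88 days = May 11, 2024.
The last day of the waiting period: May 11, 2024 + 30 days = Jun 10, 2024.
The last day of the appeal period: 25 calendar days after Jun 10, 2024 is Jul 5, 2024.
Adding 25 calendar days to Jul 5, 2024 gives Jul 30, 2024, which is the date on which the withholding of payment becomes due.

Jul 30, 2024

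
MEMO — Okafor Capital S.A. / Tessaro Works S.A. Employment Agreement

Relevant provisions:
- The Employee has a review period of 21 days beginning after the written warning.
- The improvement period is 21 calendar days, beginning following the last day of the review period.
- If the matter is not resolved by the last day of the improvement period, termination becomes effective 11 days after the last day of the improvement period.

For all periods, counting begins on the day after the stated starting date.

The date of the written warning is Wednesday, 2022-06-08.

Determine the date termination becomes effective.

The last day of the review period: 2022-06-08 + 21 days = 2022-06-29.
The last day of the improvement period: 21 calendar days after 2022-06-29 is 2022-07-20.
The date termination becomes effective: 2022-07-20 + 11 days = 2022-07-31.

2022-07-31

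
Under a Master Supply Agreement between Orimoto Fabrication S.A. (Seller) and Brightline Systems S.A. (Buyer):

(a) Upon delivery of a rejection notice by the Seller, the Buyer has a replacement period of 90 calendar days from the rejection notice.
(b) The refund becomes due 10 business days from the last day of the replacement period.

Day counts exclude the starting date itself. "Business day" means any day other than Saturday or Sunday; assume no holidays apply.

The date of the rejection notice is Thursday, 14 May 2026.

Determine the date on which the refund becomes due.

26 August 2026

Adding 90 calendar days to 14 May 2026 gives 12 August 2026, which is the last day of the replacement period.
The date on which the refund becomes due: 10 business days after Wednesday, 12 August 2026, skipping weekends — Aug 13, Aug 14, Aug 17, Aug 18, Aug 19, Aug 20, Aug 21, Aug 24, Aug 25, Aug 26 — lands on Wednesday, 26 August 2026.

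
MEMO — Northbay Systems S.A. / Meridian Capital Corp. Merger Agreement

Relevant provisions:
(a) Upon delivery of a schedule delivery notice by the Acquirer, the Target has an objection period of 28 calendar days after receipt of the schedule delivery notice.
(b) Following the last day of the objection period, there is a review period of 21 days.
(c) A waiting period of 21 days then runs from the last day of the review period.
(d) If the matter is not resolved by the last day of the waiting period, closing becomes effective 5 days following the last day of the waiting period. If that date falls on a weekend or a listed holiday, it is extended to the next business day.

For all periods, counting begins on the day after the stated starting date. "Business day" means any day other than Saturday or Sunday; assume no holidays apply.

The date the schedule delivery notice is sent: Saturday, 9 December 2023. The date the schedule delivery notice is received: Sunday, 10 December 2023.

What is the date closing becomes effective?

23 February 2024

The last day of the objection period: 28 calendar days after 10 December 2023 is 7 January 2024.
Adding 21 calendar days to 7 January 2024 gives 28 January 2024, which is the last day of the review period.
The last day of the waiting period: 21 calendar days after 28 January 2024 is 18 February 2024.
The date closing becomes effective: 18 February 2024 + 5 days = 23 February 2024. 23 February 2024 is a Friday, so no roll-forward applies.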